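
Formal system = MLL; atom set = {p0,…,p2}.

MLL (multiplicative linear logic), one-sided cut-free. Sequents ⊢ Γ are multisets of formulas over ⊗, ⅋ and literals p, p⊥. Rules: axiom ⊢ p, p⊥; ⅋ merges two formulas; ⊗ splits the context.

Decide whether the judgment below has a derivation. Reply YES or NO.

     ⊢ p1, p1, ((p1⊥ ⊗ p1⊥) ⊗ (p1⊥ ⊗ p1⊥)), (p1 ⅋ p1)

Derivation trace:
[⅋]  ⊢ p1, p1, ((p1⊥ ⊗ p1⊥) ⊗ (p1⊥ ⊗ p1⊥)), (p1 ⅋ p1)
  [⊗]  ⊢ p1, p1, p1, p1, ((p1⊥ ⊗ p1⊥) ⊗ (p1⊥ ⊗ p1⊥))
    [⊗]  ⊢ p1, p1, (p1⊥ ⊗ p1⊥)
      [Ax]  ⊢ p1, p1⊥
      [Ax]  ⊢ p1, p1⊥
    [⊗]  ⊢ p1, p1, (p1⊥ ⊗ p1⊥)
      [Ax]  ⊢ p1, p1⊥
      [Ax]  ⊢ p1, p1⊥

Result: YES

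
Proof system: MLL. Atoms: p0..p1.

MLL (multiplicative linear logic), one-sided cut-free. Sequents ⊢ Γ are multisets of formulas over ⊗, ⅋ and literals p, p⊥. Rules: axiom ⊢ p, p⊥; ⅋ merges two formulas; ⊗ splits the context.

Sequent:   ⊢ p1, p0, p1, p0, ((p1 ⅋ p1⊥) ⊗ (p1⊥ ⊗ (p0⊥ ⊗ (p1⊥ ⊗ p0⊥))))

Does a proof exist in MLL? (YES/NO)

Derivation (root first):
[⊗]  ⊢ p1, p0, p1, p0, ((p1 ⅋ p1⊥) ⊗ (p1⊥ ⊗ (p0⊥ ⊗ (p1⊥ ⊗ p0⊥))))
  [⅋]  ⊢ (p1 ⅋ p1⊥)
    [Ax]  ⊢ p1, p1⊥
  [⊗]  ⊢ p1, p0, p1, p0, (p1⊥ ⊗ (p0⊥ ⊗ (p1⊥ ⊗ p0⊥)))
    [Ax]  ⊢ p1, p1⊥
    [⊗]  ⊢ p0, p1, p0, (p0⊥ ⊗ (p1⊥ ⊗ p0⊥))
      [Ax]  ⊢ p0, p0⊥
      [⊗]  ⊢ p1, p0, (p1⊥ ⊗ p0⊥)
        [Ax]  ⊢ p1, p1⊥
        [Ax]  ⊢ p0, p0⊥

Result: YES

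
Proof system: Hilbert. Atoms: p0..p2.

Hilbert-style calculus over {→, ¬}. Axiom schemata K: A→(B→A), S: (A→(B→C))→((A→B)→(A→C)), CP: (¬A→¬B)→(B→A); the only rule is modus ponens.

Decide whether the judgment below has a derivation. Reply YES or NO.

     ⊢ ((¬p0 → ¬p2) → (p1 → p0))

Search for a countermodel by truth-table:
  v=000: Γ:[] Δ:[((¬p0 → ¬p2) → (p1 → p0))=T] refutes=False
  v=001: Γ:[] Δ:[((¬p0 → ¬p2) → (p1 → p0))=T] refutes=False
  v=010: Γ:[] Δ:[((¬p0 → ¬p2) → (p1 → p0))=F] refutes=True  ← countermodel

Result: NO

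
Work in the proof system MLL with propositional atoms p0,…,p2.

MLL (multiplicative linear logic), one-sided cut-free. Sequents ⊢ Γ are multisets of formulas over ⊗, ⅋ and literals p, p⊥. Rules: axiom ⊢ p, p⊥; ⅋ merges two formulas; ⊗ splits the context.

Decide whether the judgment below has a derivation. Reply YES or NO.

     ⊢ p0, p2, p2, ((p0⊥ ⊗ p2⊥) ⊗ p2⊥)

Derivation trace:
[⊗]  ⊢ p0, p2, p2, ((p0⊥ ⊗ p2⊥) ⊗ p2⊥)
  [⊗]  ⊢ p0, p2, (p0⊥ ⊗ p2⊥)
    [Ax]  ⊢ p0, p0⊥
    [Ax]  ⊢ p2, p2⊥
  [Ax]  ⊢ p2, p2⊥

Result: YES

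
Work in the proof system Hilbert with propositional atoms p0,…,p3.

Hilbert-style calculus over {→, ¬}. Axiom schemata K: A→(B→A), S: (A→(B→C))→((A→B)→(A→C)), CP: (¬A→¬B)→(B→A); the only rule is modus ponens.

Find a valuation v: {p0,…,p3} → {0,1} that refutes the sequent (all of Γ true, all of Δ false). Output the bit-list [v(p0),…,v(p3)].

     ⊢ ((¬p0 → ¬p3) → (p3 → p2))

Truth-table refutation:
  v=0000: Γ:[] Δ:[((¬p0 → ¬p3) → (p3 → p2))=T] refutes=False
  v=0001: Γ:[] Δ:[((¬p0 → ¬p3) → (p3 → p2))=T] refutes=False
  v=0010: Γ:[] Δ:[((¬p0 → ¬p3) → (p3 → p2))=T] refutes=False
  v=0011: Γ:[] Δ:[((¬p0 → ¬p3) → (p3 → p2))=T] refutes=False
  v=0100: Γ:[] Δ:[((¬p0 → ¬p3) → (p3 → p2))=T] refutes=False
  v=0101: Γ:[] Δ:[((¬p0 → ¬p3) → (p3 → p2))=T] refutes=False
  v=0110: Γ:[] Δ:[((¬p0 → ¬p3) → (p3 → p2))=T] refutes=False
  v=0111: Γ:[] Δ:[((¬p0 → ¬p3) → (p3 → p2))=T] refutes=False
  v=1000: Γ:[] Δ:[((¬p0 → ¬p3) → (p3 → p2))=T] refutes=False
  v=1001: Γ:[] Δ:[((¬p0 → ¬p3) → (p3 → p2))=F] refutes=True  ← countermodel

Result: [1, 0, 0, 1]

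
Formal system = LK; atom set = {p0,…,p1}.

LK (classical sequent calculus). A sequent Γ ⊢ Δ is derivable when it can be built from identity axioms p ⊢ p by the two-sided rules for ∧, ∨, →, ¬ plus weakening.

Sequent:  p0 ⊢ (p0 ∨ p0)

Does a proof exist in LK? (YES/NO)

Proof tree:
[∨R] p0 ⊢ (p0 ∨ p0)
  [WR] p0 ⊢ p0, p0
    [Ax] p0 ⊢ p0

Result: YES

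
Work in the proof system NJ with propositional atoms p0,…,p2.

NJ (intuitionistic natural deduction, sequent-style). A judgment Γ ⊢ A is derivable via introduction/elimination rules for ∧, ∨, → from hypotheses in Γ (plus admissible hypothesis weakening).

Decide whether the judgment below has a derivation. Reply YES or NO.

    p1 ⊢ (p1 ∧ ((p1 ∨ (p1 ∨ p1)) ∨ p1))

Derivation (root first):
[∧I] p1 ⊢ (p1 ∧ ((p1 ∨ (p1 ∨ p1)) ∨ p1))
  [Ax] p1 ⊢ p1
  [∨I₁] p1 ⊢ ((p1 ∨ (p1 ∨ p1)) ∨ p1)
    [∨I₂] p1 ⊢ (p1 ∨ (p1 ∨ p1))
      [∨I₂] p1 ⊢ (p1 ∨ p1)
        [Ax] p1 ⊢ p1

Result: YES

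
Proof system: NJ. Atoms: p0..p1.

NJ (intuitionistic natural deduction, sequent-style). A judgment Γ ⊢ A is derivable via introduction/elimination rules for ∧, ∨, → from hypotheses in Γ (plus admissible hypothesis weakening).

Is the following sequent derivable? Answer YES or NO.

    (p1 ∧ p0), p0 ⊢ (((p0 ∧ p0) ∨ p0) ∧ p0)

Proof tree:
[∧I] (p1 ∧ p0), p0 ⊢ (((p0 ∧ p0) ∨ p0) ∧ p0)
  [∨I₁] (p1 ∧ p0), p0 ⊢ ((p0 ∧ p0) ∨ p0)
    [∧I] (p1 ∧ p0), p0 ⊢ (p0 ∧ p0)
      [Wk] p0, (p1 ∧ p0) ⊢ p0
        [Ax] p0 ⊢ p0
      [Ax] p0 ⊢ p0
  [Ax] p0 ⊢ p0

Result: YES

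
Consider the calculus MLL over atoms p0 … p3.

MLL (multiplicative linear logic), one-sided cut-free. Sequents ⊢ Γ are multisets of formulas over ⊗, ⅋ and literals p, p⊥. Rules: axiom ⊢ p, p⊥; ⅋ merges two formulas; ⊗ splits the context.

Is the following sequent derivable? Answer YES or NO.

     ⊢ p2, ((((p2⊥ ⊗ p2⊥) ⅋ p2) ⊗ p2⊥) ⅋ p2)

Derivation trace:
[⅋]  ⊢ p2, ((((p2⊥ ⊗ p2⊥) ⅋ p2) ⊗ p2⊥) ⅋ p2)
  [⊗]  ⊢ p2, p2, (((p2⊥ ⊗ p2⊥) ⅋ p2) ⊗ p2⊥)
    [⅋]  ⊢ p2, ((p2⊥ ⊗ p2⊥) ⅋ p2)
      [⊗]  ⊢ p2, p2, (p2⊥ ⊗ p2⊥)
        [Ax]  ⊢ p2, p2⊥
        [Ax]  ⊢ p2, p2⊥
    [Ax]  ⊢ p2, p2⊥

Result: YES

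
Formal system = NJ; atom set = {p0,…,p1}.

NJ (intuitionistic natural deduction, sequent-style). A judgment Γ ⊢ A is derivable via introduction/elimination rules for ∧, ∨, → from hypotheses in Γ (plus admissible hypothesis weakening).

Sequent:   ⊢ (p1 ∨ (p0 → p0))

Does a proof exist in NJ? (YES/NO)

Derivation trace:
[∨I₂]  ⊢ (p1 ∨ (p0 → p0))
  [→I]  ⊢ (p0 → p0)
    [Ax] p0 ⊢ p0

Result: YES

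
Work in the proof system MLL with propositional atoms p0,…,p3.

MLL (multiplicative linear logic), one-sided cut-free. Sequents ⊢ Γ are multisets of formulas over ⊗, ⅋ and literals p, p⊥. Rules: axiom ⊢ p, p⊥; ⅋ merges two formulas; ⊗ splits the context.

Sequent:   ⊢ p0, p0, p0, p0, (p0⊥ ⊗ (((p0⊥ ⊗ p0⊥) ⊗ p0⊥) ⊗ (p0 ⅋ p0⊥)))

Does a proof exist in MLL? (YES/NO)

Proof tree:
[⊗]  ⊢ p0, p0, p0, p0, (p0⊥ ⊗ (((p0⊥ ⊗ p0⊥) ⊗ p0⊥) ⊗ (p0 ⅋ p0⊥)))
  [Ax]  ⊢ p0, p0⊥
  [⊗]  ⊢ p0, p0, p0, (((p0⊥ ⊗ p0⊥) ⊗ p0⊥) ⊗ (p0 ⅋ p0⊥))
    [⊗]  ⊢ p0, p0, p0, ((p0⊥ ⊗ p0⊥) ⊗ p0⊥)
      [⊗]  ⊢ p0, p0, (p0⊥ ⊗ p0⊥)
        [Ax]  ⊢ p0, p0⊥
        [Ax]  ⊢ p0, p0⊥
      [Ax]  ⊢ p0, p0⊥
    [⅋]  ⊢ (p0 ⅋ p0⊥)
      [Ax]  ⊢ p0, p0⊥

Result: YES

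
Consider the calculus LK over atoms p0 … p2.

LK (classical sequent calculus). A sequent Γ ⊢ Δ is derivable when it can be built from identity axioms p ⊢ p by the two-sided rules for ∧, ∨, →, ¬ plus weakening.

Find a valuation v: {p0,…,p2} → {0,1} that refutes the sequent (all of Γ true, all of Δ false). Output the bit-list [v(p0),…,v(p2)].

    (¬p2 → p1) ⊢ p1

Truth-table refutation:
  v=000: Γ:[(¬p2 → p1)=F] Δ:[p1=F] refutes=False
  v=001: Γ:[(¬p2 → p1)=T] Δ:[p1=F] refutes=True  ← countermodel

Result: [0, 0, 1]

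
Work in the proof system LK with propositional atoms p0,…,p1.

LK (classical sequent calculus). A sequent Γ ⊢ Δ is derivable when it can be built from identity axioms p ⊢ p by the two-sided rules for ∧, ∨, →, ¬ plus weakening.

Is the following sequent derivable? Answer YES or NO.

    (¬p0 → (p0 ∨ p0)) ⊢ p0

Derivation trace:
[→L] (¬p0 → (p0 ∨ p0)) ⊢ p0
  [¬R]  ⊢ p0, ¬p0
    [Ax] p0 ⊢ p0
  [∨L] (p0 ∨ p0) ⊢ p0
    [Ax] p0 ⊢ p0
    [Ax] p0 ⊢ p0

Result: YES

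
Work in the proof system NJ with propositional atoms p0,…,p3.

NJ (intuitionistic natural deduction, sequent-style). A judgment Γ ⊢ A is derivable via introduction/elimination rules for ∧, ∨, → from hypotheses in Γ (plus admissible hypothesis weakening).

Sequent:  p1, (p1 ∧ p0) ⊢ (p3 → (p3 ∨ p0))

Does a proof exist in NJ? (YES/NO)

Derivation (root first):
[Wk] p1, (p1 ∧ p0) ⊢ (p3 → (p3 ∨ p0))
  [Wk] p1 ⊢ (p3 → (p3 ∨ p0))
    [→I]  ⊢ (p3 → (p3 ∨ p0))
      [∨I₁] p3 ⊢ (p3 ∨ p0)
        [Ax] p3 ⊢ p3

Result: YES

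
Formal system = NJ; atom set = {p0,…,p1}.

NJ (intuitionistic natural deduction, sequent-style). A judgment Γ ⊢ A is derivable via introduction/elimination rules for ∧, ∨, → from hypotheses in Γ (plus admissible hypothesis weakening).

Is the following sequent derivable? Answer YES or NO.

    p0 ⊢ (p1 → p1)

Proof tree:
[→I] p0 ⊢ (p1 → p1)
  [Wk] p1, p0 ⊢ p1
    [Ax] p1 ⊢ p1

Result: YES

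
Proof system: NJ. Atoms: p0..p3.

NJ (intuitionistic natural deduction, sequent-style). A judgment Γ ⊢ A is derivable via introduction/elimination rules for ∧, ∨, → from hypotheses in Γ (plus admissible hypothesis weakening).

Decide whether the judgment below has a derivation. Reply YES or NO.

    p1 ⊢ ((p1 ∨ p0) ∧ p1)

Proof tree:
[∧I] p1 ⊢ ((p1 ∨ p0) ∧ p1)
  [∨I₁] p1 ⊢ (p1 ∨ p0)
    [Ax] p1 ⊢ p1
  [Ax] p1 ⊢ p1

Result: YES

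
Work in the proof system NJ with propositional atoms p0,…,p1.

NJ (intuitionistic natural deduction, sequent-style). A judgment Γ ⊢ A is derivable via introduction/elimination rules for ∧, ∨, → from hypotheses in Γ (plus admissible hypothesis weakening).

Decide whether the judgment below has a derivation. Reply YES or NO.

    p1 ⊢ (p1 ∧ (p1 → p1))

Proof tree:
[∧I] p1 ⊢ (p1 ∧ (p1 → p1))
  [Ax] p1 ⊢ p1
  [→I]  ⊢ (p1 → p1)
    [Ax] p1 ⊢ p1

Result: YES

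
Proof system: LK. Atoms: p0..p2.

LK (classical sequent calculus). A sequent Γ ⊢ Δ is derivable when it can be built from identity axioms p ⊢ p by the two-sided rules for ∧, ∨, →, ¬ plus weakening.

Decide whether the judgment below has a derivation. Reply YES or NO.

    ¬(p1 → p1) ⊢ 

Proof tree:
[¬L] ¬(p1 → p1) ⊢ 
  [→R]  ⊢ (p1 → p1)
    [Ax] p1 ⊢ p1

Result: YES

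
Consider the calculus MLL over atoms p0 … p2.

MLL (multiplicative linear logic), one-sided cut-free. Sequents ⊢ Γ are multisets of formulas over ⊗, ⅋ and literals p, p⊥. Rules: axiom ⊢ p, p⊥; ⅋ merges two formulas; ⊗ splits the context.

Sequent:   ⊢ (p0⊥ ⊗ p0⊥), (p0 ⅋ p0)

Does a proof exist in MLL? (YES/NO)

Derivation trace:
[⅋]  ⊢ (p0⊥ ⊗ p0⊥), (p0 ⅋ p0)
  [⊗]  ⊢ p0, p0, (p0⊥ ⊗ p0⊥)
    [Ax]  ⊢ p0, p0⊥
    [Ax]  ⊢ p0, p0⊥

Result: YES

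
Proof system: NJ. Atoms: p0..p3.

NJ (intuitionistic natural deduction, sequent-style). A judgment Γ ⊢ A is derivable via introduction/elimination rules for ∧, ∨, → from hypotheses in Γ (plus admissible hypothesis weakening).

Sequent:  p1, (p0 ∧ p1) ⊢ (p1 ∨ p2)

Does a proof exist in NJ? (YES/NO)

Derivation (root first):
[∨I₁] p1, (p0 ∧ p1) ⊢ (p1 ∨ p2)
  [Wk] p1, (p0 ∧ p1) ⊢ p1
    [Ax] p1 ⊢ p1

Result: YES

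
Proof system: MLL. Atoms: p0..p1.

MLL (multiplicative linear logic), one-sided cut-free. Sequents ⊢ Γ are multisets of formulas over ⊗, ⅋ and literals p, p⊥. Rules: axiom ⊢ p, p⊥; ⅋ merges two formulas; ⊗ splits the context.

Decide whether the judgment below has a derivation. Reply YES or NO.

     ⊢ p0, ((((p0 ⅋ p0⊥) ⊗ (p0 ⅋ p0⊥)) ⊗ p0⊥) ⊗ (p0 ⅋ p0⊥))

Derivation trace:
[⊗]  ⊢ p0, ((((p0 ⅋ p0⊥) ⊗ (p0 ⅋ p0⊥)) ⊗ p0⊥) ⊗ (p0 ⅋ p0⊥))
  [⊗]  ⊢ p0, (((p0 ⅋ p0⊥) ⊗ (p0 ⅋ p0⊥)) ⊗ p0⊥)
    [⊗]  ⊢ ((p0 ⅋ p0⊥) ⊗ (p0 ⅋ p0⊥))
      [⅋]  ⊢ (p0 ⅋ p0⊥)
        [Ax]  ⊢ p0, p0⊥
      [⅋]  ⊢ (p0 ⅋ p0⊥)
        [Ax]  ⊢ p0, p0⊥
    [Ax]  ⊢ p0, p0⊥
  [⅋]  ⊢ (p0 ⅋ p0⊥)
    [Ax]  ⊢ p0, p0⊥

Result: YES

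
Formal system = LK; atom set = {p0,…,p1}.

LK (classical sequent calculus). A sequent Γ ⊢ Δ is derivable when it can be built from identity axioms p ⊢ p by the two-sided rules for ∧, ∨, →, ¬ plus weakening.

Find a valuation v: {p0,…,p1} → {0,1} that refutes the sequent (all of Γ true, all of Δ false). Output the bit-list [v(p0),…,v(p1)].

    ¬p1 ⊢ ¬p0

Truth-table refutation:
  v=00: Γ:[¬p1=T] Δ:[¬p0=T] refutes=False
  v=01: Γ:[¬p1=F] Δ:[¬p0=T] refutes=False
  v=10: Γ:[¬p1=T] Δ:[¬p0=F] refutes=True  ← countermodel

Result: [1, 0]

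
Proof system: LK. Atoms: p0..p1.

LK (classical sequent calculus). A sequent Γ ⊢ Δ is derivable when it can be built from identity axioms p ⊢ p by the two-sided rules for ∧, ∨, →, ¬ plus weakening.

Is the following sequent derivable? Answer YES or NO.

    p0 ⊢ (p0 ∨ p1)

Derivation trace:
[∨R] p0 ⊢ (p0 ∨ p1)
  [WR] p0 ⊢ p0, p1
    [Ax] p0 ⊢ p0

Result: YES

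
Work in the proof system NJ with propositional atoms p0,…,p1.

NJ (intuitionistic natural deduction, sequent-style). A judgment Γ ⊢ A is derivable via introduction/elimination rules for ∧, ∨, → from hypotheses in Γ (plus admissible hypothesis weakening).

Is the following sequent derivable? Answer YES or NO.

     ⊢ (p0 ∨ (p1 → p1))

Derivation trace:
[∨I₂]  ⊢ (p0 ∨ (p1 → p1))
  [→I]  ⊢ (p1 → p1)
    [Ax] p1 ⊢ p1

Result: YES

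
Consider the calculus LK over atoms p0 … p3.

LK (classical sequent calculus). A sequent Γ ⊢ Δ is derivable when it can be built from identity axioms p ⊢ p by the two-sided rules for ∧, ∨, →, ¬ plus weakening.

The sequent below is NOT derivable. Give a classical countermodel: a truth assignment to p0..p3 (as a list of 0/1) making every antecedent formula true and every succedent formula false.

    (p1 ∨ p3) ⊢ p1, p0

Enumerate valuations to refute Γ ⊢ Δ:
  v=0000: Γ:[(p1 ∨ p3)=F] Δ:[p1=F, p0=F] refutes=False
  v=0001: Γ:[(p1 ∨ p3)=T] Δ:[p1=F, p0=F] refutes=True  ← countermodel

Result: [0, 0, 0, 1]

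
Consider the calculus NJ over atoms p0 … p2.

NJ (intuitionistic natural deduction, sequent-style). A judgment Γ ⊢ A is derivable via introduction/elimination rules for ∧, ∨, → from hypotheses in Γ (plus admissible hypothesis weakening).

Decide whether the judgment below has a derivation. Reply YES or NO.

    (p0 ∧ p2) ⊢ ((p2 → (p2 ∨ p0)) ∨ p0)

Derivation (root first):
[Wk] (p0 ∧ p2) ⊢ ((p2 → (p2 ∨ p0)) ∨ p0)
  [∨I₁]  ⊢ ((p2 → (p2 ∨ p0)) ∨ p0)
    [→I]  ⊢ (p2 → (p2 ∨ p0))
      [∨I₁] p2 ⊢ (p2 ∨ p0)
        [Ax] p2 ⊢ p2

Result: YES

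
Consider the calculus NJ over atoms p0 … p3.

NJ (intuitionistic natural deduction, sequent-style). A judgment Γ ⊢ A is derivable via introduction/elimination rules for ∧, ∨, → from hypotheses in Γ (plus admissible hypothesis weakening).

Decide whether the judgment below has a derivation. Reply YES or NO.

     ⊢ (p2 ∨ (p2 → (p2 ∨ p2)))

Proof tree:
[∨I₂]  ⊢ (p2 ∨ (p2 → (p2 ∨ p2)))
  [→I]  ⊢ (p2 → (p2 ∨ p2))
    [∨I₁] p2 ⊢ (p2 ∨ p2)
      [Ax] p2 ⊢ p2

Result: YES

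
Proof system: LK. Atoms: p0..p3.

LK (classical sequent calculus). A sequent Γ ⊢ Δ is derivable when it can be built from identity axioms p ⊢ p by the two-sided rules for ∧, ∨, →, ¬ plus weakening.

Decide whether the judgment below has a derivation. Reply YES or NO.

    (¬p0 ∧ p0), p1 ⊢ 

Proof tree:
[WL] (¬p0 ∧ p0), p1 ⊢ 
  [∧L] (¬p0 ∧ p0) ⊢ 
    [¬L] p0, ¬p0 ⊢ 
      [Ax] p0 ⊢ p0

Result: YES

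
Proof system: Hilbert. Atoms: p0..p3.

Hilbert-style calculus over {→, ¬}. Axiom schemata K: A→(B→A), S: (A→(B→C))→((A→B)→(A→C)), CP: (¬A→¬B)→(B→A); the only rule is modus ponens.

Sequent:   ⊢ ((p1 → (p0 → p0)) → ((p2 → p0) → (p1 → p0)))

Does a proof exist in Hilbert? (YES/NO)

Search for a countermodel by truth-table:
  v=0000: Γ:[] Δ:[((p1 → (p0 → p0)) → ((p2 → p0) → (p1 → p0)))=T] refutes=False
  v=0001: Γ:[] Δ:[((p1 → (p0 → p0)) → ((p2 → p0) → (p1 → p0)))=T] refutes=False
  v=0010: Γ:[] Δ:[((p1 → (p0 → p0)) → ((p2 → p0) → (p1 → p0)))=T] refutes=False
  v=0011: Γ:[] Δ:[((p1 → (p0 → p0)) → ((p2 → p0) → (p1 → p0)))=T] refutes=False
  v=0100: Γ:[] Δ:[((p1 → (p0 → p0)) → ((p2 → p0) → (p1 → p0)))=F] refutes=True  ← countermodel

Result: NO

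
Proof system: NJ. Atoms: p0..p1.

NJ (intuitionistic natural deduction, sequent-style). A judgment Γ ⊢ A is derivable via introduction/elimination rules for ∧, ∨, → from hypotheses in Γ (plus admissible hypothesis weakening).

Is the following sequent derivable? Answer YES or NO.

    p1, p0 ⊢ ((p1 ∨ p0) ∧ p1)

Derivation (root first):
[∧I] p1, p0 ⊢ ((p1 ∨ p0) ∧ p1)
  [∨I₁] p1, p0 ⊢ (p1 ∨ p0)
    [Wk] p1, p0 ⊢ p1
      [Ax] p1 ⊢ p1
  [Wk] p1, p0 ⊢ p1
    [Ax] p1 ⊢ p1

Result: YES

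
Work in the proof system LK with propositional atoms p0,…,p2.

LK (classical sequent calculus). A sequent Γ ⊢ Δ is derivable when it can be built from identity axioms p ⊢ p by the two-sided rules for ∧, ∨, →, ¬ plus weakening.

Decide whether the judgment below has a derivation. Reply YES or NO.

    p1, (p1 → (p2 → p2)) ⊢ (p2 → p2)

Derivation (root first):
[→L] p1, (p1 → (p2 → p2)) ⊢ (p2 → p2)
  [Ax] p1 ⊢ p1
  [→R] (p2 → p2) ⊢ (p2 → p2)
    [→L] p2, (p2 → p2) ⊢ p2
      [Ax] p2 ⊢ p2
      [Ax] p2 ⊢ p2

Result: YES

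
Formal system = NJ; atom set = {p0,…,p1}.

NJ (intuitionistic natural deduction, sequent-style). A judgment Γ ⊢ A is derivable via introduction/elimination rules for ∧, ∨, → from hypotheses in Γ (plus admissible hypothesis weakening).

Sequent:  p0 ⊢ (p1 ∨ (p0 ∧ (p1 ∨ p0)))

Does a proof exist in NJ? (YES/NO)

Derivation (root first):
[∨I₂] p0 ⊢ (p1 ∨ (p0 ∧ (p1 ∨ p0)))
  [∧I] p0 ⊢ (p0 ∧ (p1 ∨ p0))
    [Ax] p0 ⊢ p0
    [∨I₂] p0 ⊢ (p1 ∨ p0)
      [Ax] p0 ⊢ p0

Result: YES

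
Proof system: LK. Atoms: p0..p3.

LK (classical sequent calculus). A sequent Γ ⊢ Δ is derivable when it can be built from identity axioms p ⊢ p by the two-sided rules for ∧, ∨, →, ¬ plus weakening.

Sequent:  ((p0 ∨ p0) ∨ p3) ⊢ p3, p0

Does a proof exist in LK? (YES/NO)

Derivation (root first):
[∨L] ((p0 ∨ p0) ∨ p3) ⊢ p3, p0
  [∨L] (p0 ∨ p0) ⊢ p0
    [Ax] p0 ⊢ p0
    [Ax] p0 ⊢ p0
  [Ax] p3 ⊢ p3

Result: YES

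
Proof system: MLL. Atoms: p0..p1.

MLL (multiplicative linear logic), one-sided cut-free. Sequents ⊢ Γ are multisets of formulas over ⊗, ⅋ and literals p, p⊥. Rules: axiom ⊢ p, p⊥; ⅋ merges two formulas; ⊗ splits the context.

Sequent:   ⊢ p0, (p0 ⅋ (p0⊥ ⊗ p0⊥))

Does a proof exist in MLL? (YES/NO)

Derivation (root first):
[⅋]  ⊢ p0, (p0 ⅋ (p0⊥ ⊗ p0⊥))
  [⊗]  ⊢ p0, p0, (p0⊥ ⊗ p0⊥)
    [Ax]  ⊢ p0, p0⊥
    [Ax]  ⊢ p0, p0⊥

Result: YES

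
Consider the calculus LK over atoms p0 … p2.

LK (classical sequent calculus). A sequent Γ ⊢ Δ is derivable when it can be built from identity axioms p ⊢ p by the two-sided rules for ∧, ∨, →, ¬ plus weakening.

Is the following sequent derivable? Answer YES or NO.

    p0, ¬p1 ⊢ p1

Enumerate valuations to refute Γ ⊢ Δ:
  v=000: Γ:[p0=F, ¬p1=T] Δ:[p1=F] refutes=False
  v=001: Γ:[p0=F, ¬p1=T] Δ:[p1=F] refutes=False
  v=010: Γ:[p0=F, ¬p1=F] Δ:[p1=T] refutes=False
  v=011: Γ:[p0=F, ¬p1=F] Δ:[p1=T] refutes=False
  v=100: Γ:[p0=T, ¬p1=T] Δ:[p1=F] refutes=True  ← countermodel

Result: NO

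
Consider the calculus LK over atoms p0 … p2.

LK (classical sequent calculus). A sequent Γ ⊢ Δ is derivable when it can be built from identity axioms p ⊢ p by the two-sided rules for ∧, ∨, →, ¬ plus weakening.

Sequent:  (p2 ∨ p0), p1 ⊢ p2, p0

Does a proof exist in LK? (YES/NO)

Proof tree:
[WL] (p2 ∨ p0), p1 ⊢ p2, p0
  [∨L] (p2 ∨ p0) ⊢ p2, p0
    [Ax] p2 ⊢ p2
    [Ax] p0 ⊢ p0

Result: YES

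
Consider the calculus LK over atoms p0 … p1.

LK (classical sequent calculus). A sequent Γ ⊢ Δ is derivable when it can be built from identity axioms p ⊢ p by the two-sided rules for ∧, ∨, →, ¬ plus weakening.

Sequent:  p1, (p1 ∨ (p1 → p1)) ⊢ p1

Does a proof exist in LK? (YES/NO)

Derivation trace:
[∨L] p1, (p1 ∨ (p1 → p1)) ⊢ p1
  [Ax] p1 ⊢ p1
  [→L] p1, (p1 → p1) ⊢ p1
    [Ax] p1 ⊢ p1
    [Ax] p1 ⊢ p1

Result: YES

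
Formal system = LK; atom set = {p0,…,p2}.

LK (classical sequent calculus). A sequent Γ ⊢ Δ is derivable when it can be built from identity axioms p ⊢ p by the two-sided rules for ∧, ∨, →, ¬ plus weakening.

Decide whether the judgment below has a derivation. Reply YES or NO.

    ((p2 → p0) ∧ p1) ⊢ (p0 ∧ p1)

Truth-table refutation:
  v=000: Γ:[((p2 → p0) ∧ p1)=F] Δ:[(p0 ∧ p1)=F] refutes=False
  v=001: Γ:[((p2 → p0) ∧ p1)=F] Δ:[(p0 ∧ p1)=F] refutes=False
  v=010: Γ:[((p2 → p0) ∧ p1)=T] Δ:[(p0 ∧ p1)=F] refutes=True  ← countermodel

Result: NO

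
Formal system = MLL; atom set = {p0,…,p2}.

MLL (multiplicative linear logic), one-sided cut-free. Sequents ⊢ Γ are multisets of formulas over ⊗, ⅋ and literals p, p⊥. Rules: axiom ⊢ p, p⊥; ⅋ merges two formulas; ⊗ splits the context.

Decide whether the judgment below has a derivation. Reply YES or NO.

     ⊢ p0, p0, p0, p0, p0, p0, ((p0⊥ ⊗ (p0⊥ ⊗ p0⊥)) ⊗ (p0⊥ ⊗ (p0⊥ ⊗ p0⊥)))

Derivation trace:
[⊗]  ⊢ p0, p0, p0, p0, p0, p0, ((p0⊥ ⊗ (p0⊥ ⊗ p0⊥)) ⊗ (p0⊥ ⊗ (p0⊥ ⊗ p0⊥)))
  [⊗]  ⊢ p0, p0, p0, (p0⊥ ⊗ (p0⊥ ⊗ p0⊥))
    [Ax]  ⊢ p0, p0⊥
    [⊗]  ⊢ p0, p0, (p0⊥ ⊗ p0⊥)
      [Ax]  ⊢ p0, p0⊥
      [Ax]  ⊢ p0, p0⊥
  [⊗]  ⊢ p0, p0, p0, (p0⊥ ⊗ (p0⊥ ⊗ p0⊥))
    [Ax]  ⊢ p0, p0⊥
    [⊗]  ⊢ p0, p0, (p0⊥ ⊗ p0⊥)
      [Ax]  ⊢ p0, p0⊥
      [Ax]  ⊢ p0, p0⊥

Result: YES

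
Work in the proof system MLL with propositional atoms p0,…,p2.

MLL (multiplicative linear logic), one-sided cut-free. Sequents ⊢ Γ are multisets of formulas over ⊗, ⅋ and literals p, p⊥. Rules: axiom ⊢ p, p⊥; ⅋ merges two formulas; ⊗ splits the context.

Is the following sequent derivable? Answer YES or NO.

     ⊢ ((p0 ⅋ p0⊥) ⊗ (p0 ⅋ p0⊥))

Proof tree:
[⊗]  ⊢ ((p0 ⅋ p0⊥) ⊗ (p0 ⅋ p0⊥))
  [⅋]  ⊢ (p0 ⅋ p0⊥)
    [Ax]  ⊢ p0, p0⊥
  [⅋]  ⊢ (p0 ⅋ p0⊥)
    [Ax]  ⊢ p0, p0⊥

Result: YES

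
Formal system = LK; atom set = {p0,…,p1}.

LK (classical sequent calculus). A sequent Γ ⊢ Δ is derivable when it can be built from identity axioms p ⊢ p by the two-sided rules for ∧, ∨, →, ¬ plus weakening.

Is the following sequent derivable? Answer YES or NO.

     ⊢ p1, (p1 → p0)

Derivation (root first):
[→R]  ⊢ p1, (p1 → p0)
  [WR] p1 ⊢ p1, p0
    [Ax] p1 ⊢ p1

Result: YES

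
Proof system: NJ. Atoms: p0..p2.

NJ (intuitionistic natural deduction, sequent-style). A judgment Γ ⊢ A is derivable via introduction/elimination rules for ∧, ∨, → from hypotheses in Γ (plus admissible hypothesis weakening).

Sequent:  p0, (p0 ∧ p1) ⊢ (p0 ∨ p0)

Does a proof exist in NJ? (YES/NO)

Derivation (root first):
[Wk] p0, (p0 ∧ p1) ⊢ (p0 ∨ p0)
  [∨I₂] p0 ⊢ (p0 ∨ p0)
    [Ax] p0 ⊢ p0

Result: YES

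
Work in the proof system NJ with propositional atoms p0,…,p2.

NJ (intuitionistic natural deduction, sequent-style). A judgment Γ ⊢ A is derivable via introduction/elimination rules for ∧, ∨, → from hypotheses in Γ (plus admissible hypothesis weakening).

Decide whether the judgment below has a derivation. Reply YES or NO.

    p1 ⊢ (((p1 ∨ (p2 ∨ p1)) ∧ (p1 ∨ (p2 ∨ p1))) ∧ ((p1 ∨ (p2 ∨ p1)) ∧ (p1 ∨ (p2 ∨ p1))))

Proof tree:
[∧I] p1 ⊢ (((p1 ∨ (p2 ∨ p1)) ∧ (p1 ∨ (p2 ∨ p1))) ∧ ((p1 ∨ (p2 ∨ p1)) ∧ (p1 ∨ (p2 ∨ p1))))
  [∧I] p1 ⊢ ((p1 ∨ (p2 ∨ p1)) ∧ (p1 ∨ (p2 ∨ p1)))
    [∨I₂] p1 ⊢ (p1 ∨ (p2 ∨ p1))
      [∨I₂] p1 ⊢ (p2 ∨ p1)
        [Ax] p1 ⊢ p1
    [∨I₂] p1 ⊢ (p1 ∨ (p2 ∨ p1))
      [∨I₂] p1 ⊢ (p2 ∨ p1)
        [Ax] p1 ⊢ p1
  [∧I] p1 ⊢ ((p1 ∨ (p2 ∨ p1)) ∧ (p1 ∨ (p2 ∨ p1)))
    [∨I₂] p1 ⊢ (p1 ∨ (p2 ∨ p1))
      [∨I₂] p1 ⊢ (p2 ∨ p1)
        [Ax] p1 ⊢ p1
    [∨I₂] p1 ⊢ (p1 ∨ (p2 ∨ p1))
      [∨I₂] p1 ⊢ (p2 ∨ p1)
        [Ax] p1 ⊢ p1

Result: YES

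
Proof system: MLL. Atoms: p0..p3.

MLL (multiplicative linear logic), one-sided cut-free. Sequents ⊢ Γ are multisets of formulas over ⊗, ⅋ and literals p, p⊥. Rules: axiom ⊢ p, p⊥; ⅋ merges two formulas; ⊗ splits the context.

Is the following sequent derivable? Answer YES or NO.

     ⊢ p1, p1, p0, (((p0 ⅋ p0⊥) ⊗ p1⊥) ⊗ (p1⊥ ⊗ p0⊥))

Derivation trace:
[⊗]  ⊢ p1, p1, p0, (((p0 ⅋ p0⊥) ⊗ p1⊥) ⊗ (p1⊥ ⊗ p0⊥))
  [⊗]  ⊢ p1, ((p0 ⅋ p0⊥) ⊗ p1⊥)
    [⅋]  ⊢ (p0 ⅋ p0⊥)
      [Ax]  ⊢ p0, p0⊥
    [Ax]  ⊢ p1, p1⊥
  [⊗]  ⊢ p1, p0, (p1⊥ ⊗ p0⊥)
    [Ax]  ⊢ p1, p1⊥
    [Ax]  ⊢ p0, p0⊥

Result: YES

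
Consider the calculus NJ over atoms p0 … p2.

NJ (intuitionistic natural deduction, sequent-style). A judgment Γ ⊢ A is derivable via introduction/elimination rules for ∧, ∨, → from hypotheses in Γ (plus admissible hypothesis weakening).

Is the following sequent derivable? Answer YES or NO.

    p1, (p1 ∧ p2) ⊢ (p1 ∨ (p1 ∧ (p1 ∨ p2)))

Proof tree:
[Wk] p1, (p1 ∧ p2) ⊢ (p1 ∨ (p1 ∧ (p1 ∨ p2)))
  [∨I₂] p1 ⊢ (p1 ∨ (p1 ∧ (p1 ∨ p2)))
    [∧I] p1 ⊢ (p1 ∧ (p1 ∨ p2))
      [Ax] p1 ⊢ p1
      [∨I₁] p1 ⊢ (p1 ∨ p2)
        [Ax] p1 ⊢ p1

Result: YES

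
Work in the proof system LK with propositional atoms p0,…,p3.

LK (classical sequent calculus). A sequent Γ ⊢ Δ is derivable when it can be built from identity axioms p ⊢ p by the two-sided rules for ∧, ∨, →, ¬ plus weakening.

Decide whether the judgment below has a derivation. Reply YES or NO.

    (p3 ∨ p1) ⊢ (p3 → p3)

Derivation (root first):
[→R] (p3 ∨ p1) ⊢ (p3 → p3)
  [∨L] p3, (p3 ∨ p1) ⊢ p3
    [Ax] p3 ⊢ p3
    [WL] p3, p1 ⊢ p3
      [Ax] p3 ⊢ p3

Result: YES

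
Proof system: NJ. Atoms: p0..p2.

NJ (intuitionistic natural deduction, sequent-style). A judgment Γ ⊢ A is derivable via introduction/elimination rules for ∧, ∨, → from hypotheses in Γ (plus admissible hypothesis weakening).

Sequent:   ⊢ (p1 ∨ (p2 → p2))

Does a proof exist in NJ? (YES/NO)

Derivation (root first):
[∨I₂]  ⊢ (p1 ∨ (p2 → p2))
  [→I]  ⊢ (p2 → p2)
    [Ax] p2 ⊢ p2

Result: YES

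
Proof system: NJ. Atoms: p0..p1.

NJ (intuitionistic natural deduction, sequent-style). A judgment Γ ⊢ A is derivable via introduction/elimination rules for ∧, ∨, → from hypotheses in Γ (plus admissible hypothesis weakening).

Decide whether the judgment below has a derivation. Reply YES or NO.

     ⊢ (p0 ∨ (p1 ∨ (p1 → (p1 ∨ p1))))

Proof tree:
[∨I₂]  ⊢ (p0 ∨ (p1 ∨ (p1 → (p1 ∨ p1))))
  [∨I₂]  ⊢ (p1 ∨ (p1 → (p1 ∨ p1)))
    [→I]  ⊢ (p1 → (p1 ∨ p1))
      [∨I₁] p1 ⊢ (p1 ∨ p1)
        [Ax] p1 ⊢ p1

Result: YES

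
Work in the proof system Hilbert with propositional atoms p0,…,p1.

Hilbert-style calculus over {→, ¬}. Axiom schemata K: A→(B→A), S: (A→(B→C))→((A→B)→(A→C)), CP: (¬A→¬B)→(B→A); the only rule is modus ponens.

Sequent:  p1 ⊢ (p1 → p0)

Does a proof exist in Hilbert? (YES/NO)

Enumerate valuations to refute Γ ⊢ Δ:
  v=00: Γ:[p1=F] Δ:[(p1 → p0)=T] refutes=False
  v=01: Γ:[p1=T] Δ:[(p1 → p0)=F] refutes=True  ← countermodel

Result: NO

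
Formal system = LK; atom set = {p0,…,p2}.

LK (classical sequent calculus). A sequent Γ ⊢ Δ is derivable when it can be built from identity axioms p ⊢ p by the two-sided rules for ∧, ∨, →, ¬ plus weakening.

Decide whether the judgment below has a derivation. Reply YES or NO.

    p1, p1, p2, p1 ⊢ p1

Proof tree:
[WL] p1, p1, p2, p1 ⊢ p1
  [WL] p1, p1, p2 ⊢ p1
    [WL] p1, p1 ⊢ p1
      [Ax] p1 ⊢ p1

Result: YES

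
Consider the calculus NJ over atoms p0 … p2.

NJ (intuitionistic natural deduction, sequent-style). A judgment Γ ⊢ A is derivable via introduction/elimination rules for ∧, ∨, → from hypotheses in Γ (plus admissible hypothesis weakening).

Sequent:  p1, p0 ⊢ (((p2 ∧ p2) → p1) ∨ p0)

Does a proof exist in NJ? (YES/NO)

Proof tree:
[Wk] p1, p0 ⊢ (((p2 ∧ p2) → p1) ∨ p0)
  [∨I₁] p1 ⊢ (((p2 ∧ p2) → p1) ∨ p0)
    [→I] p1 ⊢ ((p2 ∧ p2) → p1)
      [Wk] p1, (p2 ∧ p2) ⊢ p1
        [Ax] p1 ⊢ p1

Result: YES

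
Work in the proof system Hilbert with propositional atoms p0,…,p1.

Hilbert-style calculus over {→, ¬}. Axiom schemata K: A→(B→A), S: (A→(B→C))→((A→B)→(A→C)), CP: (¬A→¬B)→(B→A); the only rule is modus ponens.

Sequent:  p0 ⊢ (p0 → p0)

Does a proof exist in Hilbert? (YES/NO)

Derivation trace:
[MP] p0 ⊢ (p0 → p0)
  [K]  ⊢ (p0 → (p0 → p0))
  [MP] p0 ⊢ p0
    [MP] p0 ⊢ (p0 → p0)
      [K]  ⊢ (p0 → (p0 → p0))
      [Hyp] p0 ⊢ p0
    [Hyp] p0 ⊢ p0

Result: YES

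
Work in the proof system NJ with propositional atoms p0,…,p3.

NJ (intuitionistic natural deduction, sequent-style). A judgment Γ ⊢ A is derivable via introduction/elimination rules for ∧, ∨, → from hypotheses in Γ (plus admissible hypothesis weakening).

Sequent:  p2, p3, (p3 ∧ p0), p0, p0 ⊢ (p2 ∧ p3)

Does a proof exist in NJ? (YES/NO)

Derivation (root first):
[Wk] p2, p3, (p3 ∧ p0), p0, p0 ⊢ (p2 ∧ p3)
  [∧I] p2, p3, (p3 ∧ p0), p0 ⊢ (p2 ∧ p3)
    [Wk] p2, (p3 ∧ p0) ⊢ p2
      [Ax] p2 ⊢ p2
    [Wk] p3, p0 ⊢ p3
      [Ax] p3 ⊢ p3

Result: YES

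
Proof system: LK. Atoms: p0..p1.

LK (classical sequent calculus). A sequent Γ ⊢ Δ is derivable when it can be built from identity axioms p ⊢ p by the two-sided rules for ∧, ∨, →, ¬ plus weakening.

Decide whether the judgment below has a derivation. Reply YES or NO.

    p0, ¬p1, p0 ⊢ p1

Truth-table refutation:
  v=00: Γ:[p0=F, ¬p1=T, p0=F] Δ:[p1=F] refutes=False
  v=01: Γ:[p0=F, ¬p1=F, p0=F] Δ:[p1=T] refutes=False
  v=10: Γ:[p0=T, ¬p1=T, p0=T] Δ:[p1=F] refutes=True  ← countermodel

Result: NO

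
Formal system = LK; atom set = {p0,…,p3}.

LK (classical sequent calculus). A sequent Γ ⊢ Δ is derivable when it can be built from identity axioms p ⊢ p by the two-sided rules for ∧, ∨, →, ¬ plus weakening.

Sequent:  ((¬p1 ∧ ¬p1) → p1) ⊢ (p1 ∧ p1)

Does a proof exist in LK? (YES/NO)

Derivation (root first):
[→L] ((¬p1 ∧ ¬p1) → p1) ⊢ (p1 ∧ p1)
  [∧R]  ⊢ (p1 ∧ p1), (¬p1 ∧ ¬p1)
    [¬R]  ⊢ (p1 ∧ p1), ¬p1
      [∧R] p1 ⊢ (p1 ∧ p1)
        [Ax] p1 ⊢ p1
        [Ax] p1 ⊢ p1
    [¬R]  ⊢ (p1 ∧ p1), ¬p1
      [∧R] p1 ⊢ (p1 ∧ p1)
        [Ax] p1 ⊢ p1
        [Ax] p1 ⊢ p1
  [∧R] p1 ⊢ (p1 ∧ p1)
    [Ax] p1 ⊢ p1
    [Ax] p1 ⊢ p1

Result: YES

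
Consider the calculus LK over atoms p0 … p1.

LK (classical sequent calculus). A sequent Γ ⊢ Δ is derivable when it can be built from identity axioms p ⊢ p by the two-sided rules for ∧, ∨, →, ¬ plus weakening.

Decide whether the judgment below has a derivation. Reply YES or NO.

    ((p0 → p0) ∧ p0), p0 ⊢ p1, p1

Enumerate valuations to refute Γ ⊢ Δ:
  v=00: Γ:[((p0 → p0) ∧ p0)=F, p0=F] Δ:[p1=F, p1=F] refutes=False
  v=01: Γ:[((p0 → p0) ∧ p0)=F, p0=F] Δ:[p1=T, p1=T] refutes=False
  v=10: Γ:[((p0 → p0) ∧ p0)=T, p0=T] Δ:[p1=F, p1=F] refutes=True  ← countermodel

Result: NO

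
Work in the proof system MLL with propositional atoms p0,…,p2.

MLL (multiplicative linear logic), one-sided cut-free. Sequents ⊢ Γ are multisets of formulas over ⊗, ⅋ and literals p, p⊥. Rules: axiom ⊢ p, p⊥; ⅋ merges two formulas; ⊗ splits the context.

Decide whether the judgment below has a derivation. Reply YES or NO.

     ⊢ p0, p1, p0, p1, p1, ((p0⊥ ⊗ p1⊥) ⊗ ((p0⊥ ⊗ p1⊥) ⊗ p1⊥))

Derivation (root first):
[⊗]  ⊢ p0, p1, p0, p1, p1, ((p0⊥ ⊗ p1⊥) ⊗ ((p0⊥ ⊗ p1⊥) ⊗ p1⊥))
  [⊗]  ⊢ p0, p1, (p0⊥ ⊗ p1⊥)
    [Ax]  ⊢ p0, p0⊥
    [Ax]  ⊢ p1, p1⊥
  [⊗]  ⊢ p0, p1, p1, ((p0⊥ ⊗ p1⊥) ⊗ p1⊥)
    [⊗]  ⊢ p0, p1, (p0⊥ ⊗ p1⊥)
      [Ax]  ⊢ p0, p0⊥
      [Ax]  ⊢ p1, p1⊥
    [Ax]  ⊢ p1, p1⊥

Result: YES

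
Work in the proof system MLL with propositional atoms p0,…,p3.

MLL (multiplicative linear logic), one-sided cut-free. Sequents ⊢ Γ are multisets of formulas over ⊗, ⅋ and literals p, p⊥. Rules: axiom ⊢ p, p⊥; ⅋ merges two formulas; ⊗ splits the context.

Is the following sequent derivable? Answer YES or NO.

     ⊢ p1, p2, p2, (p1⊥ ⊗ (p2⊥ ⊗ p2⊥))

Derivation trace:
[⊗]  ⊢ p1, p2, p2, (p1⊥ ⊗ (p2⊥ ⊗ p2⊥))
  [Ax]  ⊢ p1, p1⊥
  [⊗]  ⊢ p2, p2, (p2⊥ ⊗ p2⊥)
    [Ax]  ⊢ p2, p2⊥
    [Ax]  ⊢ p2, p2⊥

Result: YES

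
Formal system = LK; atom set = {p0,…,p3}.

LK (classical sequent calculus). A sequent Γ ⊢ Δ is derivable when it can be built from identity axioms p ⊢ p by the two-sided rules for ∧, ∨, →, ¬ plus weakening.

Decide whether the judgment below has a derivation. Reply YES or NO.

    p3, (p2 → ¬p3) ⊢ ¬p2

Derivation (root first):
[¬R] p3, (p2 → ¬p3) ⊢ ¬p2
  [→L] p2, p3, (p2 → ¬p3) ⊢ 
    [Ax] p2 ⊢ p2
    [¬L] p3, ¬p3 ⊢ 
      [Ax] p3 ⊢ p3

Result: YES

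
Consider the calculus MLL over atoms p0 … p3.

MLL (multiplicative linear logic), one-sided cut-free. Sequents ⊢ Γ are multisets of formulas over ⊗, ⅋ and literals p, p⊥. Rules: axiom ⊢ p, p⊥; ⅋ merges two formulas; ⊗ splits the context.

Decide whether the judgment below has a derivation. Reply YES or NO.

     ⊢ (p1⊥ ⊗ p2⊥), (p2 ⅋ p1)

Derivation trace:
[⅋]  ⊢ (p1⊥ ⊗ p2⊥), (p2 ⅋ p1)
  [⊗]  ⊢ p1, p2, (p1⊥ ⊗ p2⊥)
    [Ax]  ⊢ p1, p1⊥
    [Ax]  ⊢ p2, p2⊥

Result: YES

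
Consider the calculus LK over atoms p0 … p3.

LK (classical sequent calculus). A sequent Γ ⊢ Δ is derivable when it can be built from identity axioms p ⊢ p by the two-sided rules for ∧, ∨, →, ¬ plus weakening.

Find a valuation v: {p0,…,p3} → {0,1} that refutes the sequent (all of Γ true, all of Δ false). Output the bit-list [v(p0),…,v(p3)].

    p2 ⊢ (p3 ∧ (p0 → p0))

Truth-table refutation:
  v=0000: Γ:[p2=F] Δ:[(p3 ∧ (p0 → p0))=F] refutes=False
  v=0001: Γ:[p2=F] Δ:[(p3 ∧ (p0 → p0))=T] refutes=False
  v=0010: Γ:[p2=T] Δ:[(p3 ∧ (p0 → p0))=F] refutes=True  ← countermodel

Result: [0, 0, 1, 0]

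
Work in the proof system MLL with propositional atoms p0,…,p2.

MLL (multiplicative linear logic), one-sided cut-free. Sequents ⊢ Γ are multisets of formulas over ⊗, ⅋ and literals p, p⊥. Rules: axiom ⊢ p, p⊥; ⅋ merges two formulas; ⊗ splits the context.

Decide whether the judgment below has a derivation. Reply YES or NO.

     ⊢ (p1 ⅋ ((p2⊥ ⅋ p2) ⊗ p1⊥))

Derivation (root first):
[⅋]  ⊢ (p1 ⅋ ((p2⊥ ⅋ p2) ⊗ p1⊥))
  [⊗]  ⊢ p1, ((p2⊥ ⅋ p2) ⊗ p1⊥)
    [⅋]  ⊢ (p2⊥ ⅋ p2)
      [Ax]  ⊢ p2, p2⊥
    [Ax]  ⊢ p1, p1⊥

Result: YES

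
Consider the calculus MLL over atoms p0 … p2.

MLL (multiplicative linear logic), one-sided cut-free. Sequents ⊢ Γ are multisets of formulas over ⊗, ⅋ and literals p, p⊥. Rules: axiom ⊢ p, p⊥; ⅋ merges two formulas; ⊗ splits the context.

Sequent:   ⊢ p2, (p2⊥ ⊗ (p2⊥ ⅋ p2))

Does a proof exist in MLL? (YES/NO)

Derivation trace:
[⊗]  ⊢ p2, (p2⊥ ⊗ (p2⊥ ⅋ p2))
  [Ax]  ⊢ p2, p2⊥
  [⅋]  ⊢ (p2⊥ ⅋ p2)
    [Ax]  ⊢ p2, p2⊥

Result: YES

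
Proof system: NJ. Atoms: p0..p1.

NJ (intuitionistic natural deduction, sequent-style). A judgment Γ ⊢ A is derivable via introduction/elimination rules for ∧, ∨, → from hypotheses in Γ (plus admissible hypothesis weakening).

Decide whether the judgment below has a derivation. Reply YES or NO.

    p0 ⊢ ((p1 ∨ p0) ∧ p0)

Derivation trace:
[∧I] p0 ⊢ ((p1 ∨ p0) ∧ p0)
  [∨I₂] p0 ⊢ (p1 ∨ p0)
    [Ax] p0 ⊢ p0
  [Ax] p0 ⊢ p0

Result: YES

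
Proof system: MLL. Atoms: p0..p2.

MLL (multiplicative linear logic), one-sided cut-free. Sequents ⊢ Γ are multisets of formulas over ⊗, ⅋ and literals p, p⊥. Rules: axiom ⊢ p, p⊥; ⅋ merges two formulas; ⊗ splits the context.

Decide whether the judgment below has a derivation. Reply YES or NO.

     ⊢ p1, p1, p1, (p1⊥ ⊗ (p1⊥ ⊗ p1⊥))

Proof tree:
[⊗]  ⊢ p1, p1, p1, (p1⊥ ⊗ (p1⊥ ⊗ p1⊥))
  [Ax]  ⊢ p1, p1⊥
  [⊗]  ⊢ p1, p1, (p1⊥ ⊗ p1⊥)
    [Ax]  ⊢ p1, p1⊥
    [Ax]  ⊢ p1, p1⊥

Result: YES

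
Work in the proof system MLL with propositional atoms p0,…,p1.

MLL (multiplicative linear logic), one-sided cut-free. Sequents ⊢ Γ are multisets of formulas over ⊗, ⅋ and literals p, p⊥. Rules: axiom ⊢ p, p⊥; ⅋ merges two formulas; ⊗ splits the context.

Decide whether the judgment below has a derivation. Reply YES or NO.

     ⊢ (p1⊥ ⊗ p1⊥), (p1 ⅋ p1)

Derivation trace:
[⅋]  ⊢ (p1⊥ ⊗ p1⊥), (p1 ⅋ p1)
  [⊗]  ⊢ p1, p1, (p1⊥ ⊗ p1⊥)
    [Ax]  ⊢ p1, p1⊥
    [Ax]  ⊢ p1, p1⊥

Result: YES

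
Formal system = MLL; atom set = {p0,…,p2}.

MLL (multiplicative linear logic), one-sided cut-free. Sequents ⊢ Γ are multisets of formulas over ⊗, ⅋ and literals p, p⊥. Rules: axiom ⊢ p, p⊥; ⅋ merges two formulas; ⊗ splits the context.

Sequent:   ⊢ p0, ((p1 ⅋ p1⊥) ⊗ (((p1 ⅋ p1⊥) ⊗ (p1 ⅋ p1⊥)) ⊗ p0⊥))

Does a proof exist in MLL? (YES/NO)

Derivation trace:
[⊗]  ⊢ p0, ((p1 ⅋ p1⊥) ⊗ (((p1 ⅋ p1⊥) ⊗ (p1 ⅋ p1⊥)) ⊗ p0⊥))
  [⅋]  ⊢ (p1 ⅋ p1⊥)
    [Ax]  ⊢ p1, p1⊥
  [⊗]  ⊢ p0, (((p1 ⅋ p1⊥) ⊗ (p1 ⅋ p1⊥)) ⊗ p0⊥)
    [⊗]  ⊢ ((p1 ⅋ p1⊥) ⊗ (p1 ⅋ p1⊥))
      [⅋]  ⊢ (p1 ⅋ p1⊥)
        [Ax]  ⊢ p1, p1⊥
      [⅋]  ⊢ (p1 ⅋ p1⊥)
        [Ax]  ⊢ p1, p1⊥
    [Ax]  ⊢ p0, p0⊥

Result: YES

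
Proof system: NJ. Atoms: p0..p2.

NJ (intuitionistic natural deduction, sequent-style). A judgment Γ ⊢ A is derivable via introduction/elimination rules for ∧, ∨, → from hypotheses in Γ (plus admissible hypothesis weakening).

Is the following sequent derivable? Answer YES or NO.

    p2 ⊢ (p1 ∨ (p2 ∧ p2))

Derivation (root first):
[∨I₂] p2 ⊢ (p1 ∨ (p2 ∧ p2))
  [∧I] p2 ⊢ (p2 ∧ p2)
    [Ax] p2 ⊢ p2
    [Ax] p2 ⊢ p2

Result: YES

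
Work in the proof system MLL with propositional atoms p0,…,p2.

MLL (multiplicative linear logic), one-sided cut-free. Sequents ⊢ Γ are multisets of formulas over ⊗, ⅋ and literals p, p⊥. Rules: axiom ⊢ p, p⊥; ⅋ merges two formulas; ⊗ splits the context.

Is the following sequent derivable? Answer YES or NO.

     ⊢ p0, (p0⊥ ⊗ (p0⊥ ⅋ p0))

Derivation trace:
[⊗]  ⊢ p0, (p0⊥ ⊗ (p0⊥ ⅋ p0))
  [Ax]  ⊢ p0, p0⊥
  [⅋]  ⊢ (p0⊥ ⅋ p0)
    [Ax]  ⊢ p0, p0⊥

Result: YES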